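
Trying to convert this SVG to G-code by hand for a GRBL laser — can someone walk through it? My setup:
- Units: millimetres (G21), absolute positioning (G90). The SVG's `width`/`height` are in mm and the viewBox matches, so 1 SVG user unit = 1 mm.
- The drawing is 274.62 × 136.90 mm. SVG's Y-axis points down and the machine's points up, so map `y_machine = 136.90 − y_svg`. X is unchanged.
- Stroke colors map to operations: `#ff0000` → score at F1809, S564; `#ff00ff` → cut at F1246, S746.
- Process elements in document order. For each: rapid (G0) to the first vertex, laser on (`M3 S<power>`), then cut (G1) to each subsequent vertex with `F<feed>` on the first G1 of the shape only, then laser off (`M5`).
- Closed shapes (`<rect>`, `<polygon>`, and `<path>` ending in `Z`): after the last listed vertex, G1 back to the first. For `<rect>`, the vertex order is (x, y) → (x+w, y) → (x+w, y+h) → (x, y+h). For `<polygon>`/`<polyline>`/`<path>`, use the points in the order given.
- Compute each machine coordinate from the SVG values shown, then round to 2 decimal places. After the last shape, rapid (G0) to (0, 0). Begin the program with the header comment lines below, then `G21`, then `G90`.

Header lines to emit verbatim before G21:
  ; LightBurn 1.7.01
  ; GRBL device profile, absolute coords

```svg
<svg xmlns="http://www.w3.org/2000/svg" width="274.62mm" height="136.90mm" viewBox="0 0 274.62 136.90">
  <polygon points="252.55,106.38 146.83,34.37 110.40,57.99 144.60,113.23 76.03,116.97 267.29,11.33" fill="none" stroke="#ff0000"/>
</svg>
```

; LightBurn 1.7.01
; GRBL device profile, absolute coords
G21
G90
G0 X252.55 Y30.52
M3 S564
G1 X146.83 Y102.53 F1809
G1 X110.40 Y78.91
G1 X144.60 Y23.67
G1 X76.03 Y19.93
G1 X267.29 Y125.57
G1 X252.55 Y30.52
M5
G0 X0.00 Y0.00

viewBox `0 0 274.62 136.90` with mm width/height → 1 unit = 1 mm. Flip: y_m = 136.90 − y_svg.

**Shape 1** — `<polygon>` closed polygon, stroke `#ff0000` → score (S564, F1809). Machine vertices: (252.55,30.52) → (146.83,102.53) → (110.40,78.91) → (144.60,23.67) → (76.03,19.93) → (267.29,125.57) → (252.55,30.52). Closed: final G1 returns to the first vertex.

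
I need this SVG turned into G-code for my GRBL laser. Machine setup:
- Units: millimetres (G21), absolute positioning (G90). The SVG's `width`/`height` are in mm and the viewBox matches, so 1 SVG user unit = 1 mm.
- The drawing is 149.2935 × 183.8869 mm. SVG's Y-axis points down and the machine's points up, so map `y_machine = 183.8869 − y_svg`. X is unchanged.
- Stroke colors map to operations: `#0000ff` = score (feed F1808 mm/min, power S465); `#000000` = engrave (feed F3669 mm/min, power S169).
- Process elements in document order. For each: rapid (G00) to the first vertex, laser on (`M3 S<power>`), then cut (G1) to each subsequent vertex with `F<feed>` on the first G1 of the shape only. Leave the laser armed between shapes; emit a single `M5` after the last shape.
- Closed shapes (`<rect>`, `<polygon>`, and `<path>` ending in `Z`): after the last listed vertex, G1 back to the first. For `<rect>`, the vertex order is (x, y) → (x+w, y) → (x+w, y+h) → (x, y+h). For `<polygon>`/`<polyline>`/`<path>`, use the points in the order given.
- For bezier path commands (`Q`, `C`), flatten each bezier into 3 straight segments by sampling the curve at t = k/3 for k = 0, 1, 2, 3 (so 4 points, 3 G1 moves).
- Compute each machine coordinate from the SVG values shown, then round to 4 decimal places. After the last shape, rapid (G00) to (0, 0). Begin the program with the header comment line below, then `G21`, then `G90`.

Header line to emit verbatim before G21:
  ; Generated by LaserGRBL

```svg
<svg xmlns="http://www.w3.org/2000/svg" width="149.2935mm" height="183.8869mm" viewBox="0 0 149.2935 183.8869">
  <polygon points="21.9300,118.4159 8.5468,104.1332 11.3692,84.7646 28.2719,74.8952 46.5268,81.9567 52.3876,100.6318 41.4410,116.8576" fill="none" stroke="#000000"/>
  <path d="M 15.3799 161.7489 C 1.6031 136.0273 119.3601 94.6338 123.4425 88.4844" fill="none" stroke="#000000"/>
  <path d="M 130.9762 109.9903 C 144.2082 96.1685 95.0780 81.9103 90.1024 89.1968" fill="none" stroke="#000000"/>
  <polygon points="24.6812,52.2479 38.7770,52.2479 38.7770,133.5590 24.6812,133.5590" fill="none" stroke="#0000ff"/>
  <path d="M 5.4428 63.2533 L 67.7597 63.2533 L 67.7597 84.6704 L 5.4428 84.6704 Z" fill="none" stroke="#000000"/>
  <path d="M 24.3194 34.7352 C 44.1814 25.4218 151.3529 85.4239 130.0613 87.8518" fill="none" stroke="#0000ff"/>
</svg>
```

viewBox `0 0 149.2935 183.8869` with mm width/height → 1 unit = 1 mm. Flip: y_m = 183.8869 − y_svg.

**Shape 1** — `<polygon>` regular polygon, stroke `#000000` → engrave (S169, F3669). Machine vertices: (21.9300,65.4710) → (8.5468,79.7537) → (11.3692,99.1223) → (28.2719,108.9917) → (46.5268,101.9302) → (52.3876,83.2551) → (41.4410,67.0293) → (21.9300,65.4710). Closed: final G1 returns to the first vertex.

**Shape 2** — `<path>` cubic bezier, stroke `#000000` → engrave (S169, F3669). Control points (SVG): P0=(15.3799,161.7489), P1=(1.6031,136.0273), P2=(119.3601,94.6338), P3=(123.4425,88.4844); sampled at t=k/3. Machine vertices: (15.3799,22.1380) → (36.3659,51.1978) → (90.5504,79.3908) → (123.4425,95.4025). Open path.

**Shape 3** — `<path>` cubic bezier, stroke `#000000` → engrave (S169, F3669). Control points (SVG): P0=(130.9762,109.9903), P1=(144.2082,96.1685), P2=(95.0780,81.9103), P3=(90.1024,89.1968); sampled at t=k/3. Machine vertices: (130.9762,73.8966) → (127.3659,87.0498) → (105.8511,95.6091) → (90.1024,94.6901). Open path.

**Shape 4** — `<polygon>` rectangle, stroke `#0000ff` → score (S465, F1808). Machine vertices: (24.6812,131.6390) → (38.7770,131.6390) → (38.7770,50.3279) → (24.6812,50.3279) → (24.6812,131.6390). Closed: final G1 returns to the first vertex.

**Shape 5** — `<path>` rectangle, stroke `#000000` → engrave (S169, F3669). Machine vertices: (5.4428,120.6336) → (67.7597,120.6336) → (67.7597,99.2165) → (5.4428,99.2165) → (5.4428,120.6336). Closed: final G1 returns to the first vertex.

**Shape 6** — `<path>` cubic bezier, stroke `#0000ff` → score (S465, F1808). Control points (SVG): P0=(24.3194,34.7352), P1=(44.1814,25.4218), P2=(151.3529,85.4239), P3=(130.0613,87.8518); sampled at t=k/3. Machine vertices: (24.3194,149.1517) → (65.2930,140.0596) → (116.5234,112.9548) → (130.0613,96.0351). Open path.

; Generated by LaserGRBL
G21
G90
G00 X21.9300 Y65.4710
M3 S169
G1 X8.5468 Y79.7537 F3669
G1 X11.3692 Y99.1223
G1 X28.2719 Y108.9917
G1 X46.5268 Y101.9302
G1 X52.3876 Y83.2551
G1 X41.4410 Y67.0293
G1 X21.9300 Y65.4710
G00 X15.3799 Y22.1380
M3 S169
G1 X36.3659 Y51.1978 F3669
G1 X90.5504 Y79.3908
G1 X123.4425 Y95.4025
G00 X130.9762 Y73.8966
M3 S169
G1 X127.3659 Y87.0498 F3669
G1 X105.8511 Y95.6091
G1 X90.1024 Y94.6901
G00 X24.6812 Y131.6390
M3 S465
G1 X38.7770 Y131.6390 F1808
G1 X38.7770 Y50.3279
G1 X24.6812 Y50.3279
G1 X24.6812 Y131.6390
G00 X5.4428 Y120.6336
M3 S169
G1 X67.7597 Y120.6336 F3669
G1 X67.7597 Y99.2165
G1 X5.4428 Y99.2165
G1 X5.4428 Y120.6336
G00 X24.3194 Y149.1517
M3 S465
G1 X65.2930 Y140.0596 F1808
G1 X116.5234 Y112.9548
G1 X130.0613 Y96.0351
M5
G00 X0.0000 Y0.0000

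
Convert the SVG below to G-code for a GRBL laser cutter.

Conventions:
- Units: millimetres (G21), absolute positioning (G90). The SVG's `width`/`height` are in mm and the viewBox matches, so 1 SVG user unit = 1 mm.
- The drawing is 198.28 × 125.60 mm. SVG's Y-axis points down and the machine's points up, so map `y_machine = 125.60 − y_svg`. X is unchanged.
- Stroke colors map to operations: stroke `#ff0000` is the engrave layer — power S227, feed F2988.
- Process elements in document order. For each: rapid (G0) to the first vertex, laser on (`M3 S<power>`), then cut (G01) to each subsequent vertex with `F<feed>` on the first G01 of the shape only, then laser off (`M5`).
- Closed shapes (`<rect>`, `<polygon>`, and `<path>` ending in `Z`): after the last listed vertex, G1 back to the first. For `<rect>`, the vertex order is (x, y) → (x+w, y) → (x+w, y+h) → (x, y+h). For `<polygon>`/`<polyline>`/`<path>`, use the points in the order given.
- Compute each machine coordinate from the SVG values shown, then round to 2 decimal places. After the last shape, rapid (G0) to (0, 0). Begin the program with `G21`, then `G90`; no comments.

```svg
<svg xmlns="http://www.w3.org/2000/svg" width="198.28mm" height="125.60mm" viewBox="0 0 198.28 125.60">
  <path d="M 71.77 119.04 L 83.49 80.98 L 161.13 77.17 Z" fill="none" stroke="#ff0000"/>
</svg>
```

viewBox `0 0 198.28 125.60` with mm width/height → 1 unit = 1 mm. Flip: y_m = 125.60 − y_svg.

**Shape 1** — `<path>` closed polygon, stroke `#ff0000` → engrave (S227, F2988). Machine vertices: (71.77,6.56) → (83.49,44.62) → (161.13,48.43) → (71.77,6.56). Closed: final G1 returns to the first vertex.

G21
G90
G0 X71.77 Y6.56
M3 S227
G01 X83.49 Y44.62 F2988
G01 X161.13 Y48.43
G01 X71.77 Y6.56
M5
G0 X0.00 Y0.00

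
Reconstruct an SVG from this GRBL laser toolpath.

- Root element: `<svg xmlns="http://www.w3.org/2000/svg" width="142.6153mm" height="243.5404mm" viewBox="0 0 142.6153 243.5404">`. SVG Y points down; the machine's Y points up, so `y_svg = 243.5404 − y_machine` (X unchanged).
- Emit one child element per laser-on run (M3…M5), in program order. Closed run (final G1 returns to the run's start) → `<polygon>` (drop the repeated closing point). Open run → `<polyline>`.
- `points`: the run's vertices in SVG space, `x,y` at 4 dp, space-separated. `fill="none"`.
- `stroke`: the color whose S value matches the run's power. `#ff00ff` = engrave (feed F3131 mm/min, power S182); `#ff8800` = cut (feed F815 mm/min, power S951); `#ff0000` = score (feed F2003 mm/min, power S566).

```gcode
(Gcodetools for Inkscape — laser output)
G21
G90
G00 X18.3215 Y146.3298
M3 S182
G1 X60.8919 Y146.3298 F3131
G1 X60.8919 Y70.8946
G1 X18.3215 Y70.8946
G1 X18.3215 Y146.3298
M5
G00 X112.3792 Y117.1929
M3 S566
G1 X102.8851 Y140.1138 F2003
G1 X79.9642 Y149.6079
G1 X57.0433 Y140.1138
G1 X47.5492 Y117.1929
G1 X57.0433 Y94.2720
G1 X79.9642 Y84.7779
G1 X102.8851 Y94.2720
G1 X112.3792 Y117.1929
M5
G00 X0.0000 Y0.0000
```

<svg xmlns="http://www.w3.org/2000/svg" width="142.6153mm" height="243.5404mm" viewBox="0 0 142.6153 243.5404">
  <polygon points="18.3215,97.2106 60.8919,97.2106 60.8919,172.6458 18.3215,172.6458" fill="none" stroke="#ff00ff"/>
  <polygon points="112.3792,126.3475 102.8851,103.4266 79.9642,93.9325 57.0433,103.4266 47.5492,126.3475 57.0433,149.2684 79.9642,158.7625 102.8851,149.2684" fill="none" stroke="#ff0000"/>
</svg>

Machine Y-up, SVG Y-down with viewBox height 243.5404, so y_svg = 243.5404 − y_machine; X carries over.

Run 1: the run's S182 means `#ff00ff` (engrave). The run returns to its start, so emit a `<polygon>` with points (Y-flipped): 18.3215,97.2106 60.8919,97.2106 60.8919,172.6458 18.3215,172.6458.

Run 2: S566 ⇒ score layer `#ff0000`. The run returns to its start, so emit a `<polygon>` with points (Y-flipped): 112.3792,126.3475 102.8851,103.4266 79.9642,93.9325 57.0433,103.4266 47.5492,126.3475 57.0433,149.2684 79.9642,158.7625 102.8851,149.2684.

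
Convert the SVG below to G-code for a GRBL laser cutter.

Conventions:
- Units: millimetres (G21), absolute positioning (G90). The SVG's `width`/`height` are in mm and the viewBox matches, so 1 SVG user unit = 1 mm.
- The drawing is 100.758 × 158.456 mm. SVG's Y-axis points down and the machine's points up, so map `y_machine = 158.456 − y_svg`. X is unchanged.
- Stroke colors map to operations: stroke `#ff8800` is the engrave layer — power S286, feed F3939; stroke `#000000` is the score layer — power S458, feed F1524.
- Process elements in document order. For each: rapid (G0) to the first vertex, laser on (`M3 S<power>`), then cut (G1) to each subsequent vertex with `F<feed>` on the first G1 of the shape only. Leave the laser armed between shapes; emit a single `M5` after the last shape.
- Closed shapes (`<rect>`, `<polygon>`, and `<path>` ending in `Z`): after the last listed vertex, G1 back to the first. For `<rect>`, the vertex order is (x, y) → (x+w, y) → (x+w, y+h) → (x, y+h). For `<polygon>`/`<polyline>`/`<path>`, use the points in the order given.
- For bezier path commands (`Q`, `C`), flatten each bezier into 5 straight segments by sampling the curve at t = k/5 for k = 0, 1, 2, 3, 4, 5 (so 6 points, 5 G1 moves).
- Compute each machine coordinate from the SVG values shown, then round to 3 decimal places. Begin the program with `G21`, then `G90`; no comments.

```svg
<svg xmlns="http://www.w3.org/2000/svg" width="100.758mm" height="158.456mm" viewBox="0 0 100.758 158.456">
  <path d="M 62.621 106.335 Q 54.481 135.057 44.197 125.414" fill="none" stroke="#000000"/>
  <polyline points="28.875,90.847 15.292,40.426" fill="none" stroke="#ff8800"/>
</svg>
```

G21
G90
G0 X62.621 Y52.121
M3 S458
G1 X59.279 Y42.167 F1524
G1 X55.766 Y35.282
G1 X52.081 Y31.466
G1 X48.225 Y30.719
G1 X44.197 Y33.042
G0 X28.875 Y67.609
M3 S286
G1 X15.292 Y118.030 F3939
M5

Since the viewBox matches the mm dimensions, user units are millimetres directly. The only transform is the Y-flip y_m = 158.456 − y_svg.

Shape 1 is a quadratic bezier drawn with `<path>`. Its stroke #000000 means score at S458, F1524. After flipping Y the toolpath is (62.621,52.121) → (59.279,42.167) → (55.766,35.282) → (52.081,31.466) → (48.225,30.719) → (44.197,33.042).

Shape 2 is a line segment drawn with `<polyline>`. Its stroke #ff8800 means engrave at S286, F3939. After flipping Y the toolpath is (28.875,67.609) → (15.292,118.030).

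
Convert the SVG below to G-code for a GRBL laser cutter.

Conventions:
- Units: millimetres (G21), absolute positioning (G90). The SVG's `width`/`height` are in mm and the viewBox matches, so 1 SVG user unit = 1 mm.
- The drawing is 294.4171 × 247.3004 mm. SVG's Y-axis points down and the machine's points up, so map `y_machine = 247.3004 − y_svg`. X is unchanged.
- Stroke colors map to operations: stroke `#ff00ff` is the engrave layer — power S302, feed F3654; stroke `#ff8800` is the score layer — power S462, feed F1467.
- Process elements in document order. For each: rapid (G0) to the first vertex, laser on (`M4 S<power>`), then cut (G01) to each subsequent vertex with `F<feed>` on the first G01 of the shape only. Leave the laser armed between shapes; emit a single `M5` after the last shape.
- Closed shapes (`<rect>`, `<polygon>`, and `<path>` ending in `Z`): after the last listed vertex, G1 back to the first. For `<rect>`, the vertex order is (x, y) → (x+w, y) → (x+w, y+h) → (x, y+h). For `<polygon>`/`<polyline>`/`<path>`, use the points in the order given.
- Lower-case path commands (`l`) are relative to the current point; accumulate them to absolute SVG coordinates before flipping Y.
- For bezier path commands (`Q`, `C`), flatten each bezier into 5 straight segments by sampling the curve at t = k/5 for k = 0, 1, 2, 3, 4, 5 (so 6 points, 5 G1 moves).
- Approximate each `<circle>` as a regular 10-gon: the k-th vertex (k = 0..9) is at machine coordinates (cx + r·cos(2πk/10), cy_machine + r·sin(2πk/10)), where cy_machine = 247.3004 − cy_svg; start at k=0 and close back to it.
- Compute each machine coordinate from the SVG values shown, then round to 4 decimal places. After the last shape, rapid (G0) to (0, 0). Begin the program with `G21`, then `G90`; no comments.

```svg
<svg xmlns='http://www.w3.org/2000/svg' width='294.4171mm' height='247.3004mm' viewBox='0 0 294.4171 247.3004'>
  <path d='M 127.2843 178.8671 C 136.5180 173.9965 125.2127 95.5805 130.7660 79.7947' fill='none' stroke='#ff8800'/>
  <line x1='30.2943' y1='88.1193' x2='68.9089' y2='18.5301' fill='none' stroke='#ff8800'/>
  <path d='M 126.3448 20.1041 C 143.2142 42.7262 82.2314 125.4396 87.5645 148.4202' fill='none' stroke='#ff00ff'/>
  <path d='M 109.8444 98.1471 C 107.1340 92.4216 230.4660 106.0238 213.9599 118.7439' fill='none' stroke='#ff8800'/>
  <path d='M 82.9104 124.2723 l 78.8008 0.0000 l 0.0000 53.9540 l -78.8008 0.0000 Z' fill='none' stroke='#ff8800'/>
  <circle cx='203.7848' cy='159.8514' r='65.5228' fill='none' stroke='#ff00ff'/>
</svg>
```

1 u = 1 mm; y_m = 247.3004 − y.

[1] `<path>` cubic bezier, #ff8800→score S462 F1467: (127.2843,68.4333) → (130.6590,79.0917) → (130.8995,100.8646) → (129.8007,127.2155) → (129.1579,151.6080) → (130.7660,167.5057)

[2] `<line>` line segment, #ff8800→score S462 F1467: (30.2943,159.1811) → (68.9089,228.7703)

[3] `<path>` cubic bezier, #ff00ff→engrave S302 F3654: (126.3448,227.1963) → (128.2775,207.3707) → (118.4458,178.8747) → (103.7697,147.4599) → (91.1692,118.8779) → (87.5645,98.8802)

[4] `<path>` cubic bezier, #ff8800→score S462 F1467: (109.8444,149.1533) → (121.2162,150.4310) → (150.0759,148.0400) → (183.6613,142.9506) → (209.2100,136.1327) → (213.9599,128.5565)

[5] `<path>` rectangle, #ff8800→score S462 F1467: (82.9104,123.0281) → (161.7112,123.0281) → (161.7112,69.0741) → (82.9104,69.0741) → (82.9104,123.0281) (closed)

[6] `<circle>` circle, #ff00ff→engrave S302 F3654: (269.3076,87.4490) → (256.7939,125.9623) → (224.0325,149.7649) → (183.5371,149.7649) → (150.7757,125.9623) → (138.2620,87.4490) → (150.7757,48.9357) → (183.5371,25.1331) → (224.0325,25.1331) → (256.7939,48.9357) → (269.3076,87.4490) (closed)

G21
G90
G0 X127.2843 Y68.4333
M4 S462
G01 X130.6590 Y79.0917 F1467
G01 X130.8995 Y100.8646
G01 X129.8007 Y127.2155
G01 X129.1579 Y151.6080
G01 X130.7660 Y167.5057
G0 X30.2943 Y159.1811
M4 S462
G01 X68.9089 Y228.7703 F1467
G0 X126.3448 Y227.1963
M4 S302
G01 X128.2775 Y207.3707 F3654
G01 X118.4458 Y178.8747
G01 X103.7697 Y147.4599
G01 X91.1692 Y118.8779
G01 X87.5645 Y98.8802
G0 X109.8444 Y149.1533
M4 S462
G01 X121.2162 Y150.4310 F1467
G01 X150.0759 Y148.0400
G01 X183.6613 Y142.9506
G01 X209.2100 Y136.1327
G01 X213.9599 Y128.5565
G0 X82.9104 Y123.0281
M4 S462
G01 X161.7112 Y123.0281 F1467
G01 X161.7112 Y69.0741
G01 X82.9104 Y69.0741
G01 X82.9104 Y123.0281
G0 X269.3076 Y87.4490
M4 S302
G01 X256.7939 Y125.9623 F3654
G01 X224.0325 Y149.7649
G01 X183.5371 Y149.7649
G01 X150.7757 Y125.9623
G01 X138.2620 Y87.4490
G01 X150.7757 Y48.9357
G01 X183.5371 Y25.1331
G01 X224.0325 Y25.1331
G01 X256.7939 Y48.9357
G01 X269.3076 Y87.4490
M5
G0 X0.0000 Y0.0000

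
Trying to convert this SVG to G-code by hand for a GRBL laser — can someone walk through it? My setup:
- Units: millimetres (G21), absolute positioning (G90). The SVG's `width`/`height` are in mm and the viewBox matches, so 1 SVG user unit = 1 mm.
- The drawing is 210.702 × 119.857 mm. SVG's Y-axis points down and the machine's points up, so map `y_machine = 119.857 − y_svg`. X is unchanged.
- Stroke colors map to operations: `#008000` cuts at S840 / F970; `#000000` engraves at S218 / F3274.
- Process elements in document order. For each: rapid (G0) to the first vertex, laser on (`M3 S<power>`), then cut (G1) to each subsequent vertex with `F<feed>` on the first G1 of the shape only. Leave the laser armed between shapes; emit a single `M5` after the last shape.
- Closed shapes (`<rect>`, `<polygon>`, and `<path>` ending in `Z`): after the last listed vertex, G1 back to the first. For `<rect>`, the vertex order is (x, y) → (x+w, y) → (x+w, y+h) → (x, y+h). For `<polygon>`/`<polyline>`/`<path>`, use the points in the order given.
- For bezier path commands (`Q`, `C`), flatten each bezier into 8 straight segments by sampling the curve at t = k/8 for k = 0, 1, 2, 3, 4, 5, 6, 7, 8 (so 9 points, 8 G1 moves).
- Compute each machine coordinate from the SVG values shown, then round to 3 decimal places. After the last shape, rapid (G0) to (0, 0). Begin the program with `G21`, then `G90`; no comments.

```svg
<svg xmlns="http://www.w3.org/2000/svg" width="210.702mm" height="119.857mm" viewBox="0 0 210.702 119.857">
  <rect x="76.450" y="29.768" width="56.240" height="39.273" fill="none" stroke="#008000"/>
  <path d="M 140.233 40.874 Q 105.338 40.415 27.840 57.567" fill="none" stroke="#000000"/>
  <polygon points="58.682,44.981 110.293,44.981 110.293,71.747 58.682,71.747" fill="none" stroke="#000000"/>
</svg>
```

G21
G90
G0 X76.450 Y90.089
M3 S840
G1 X132.690 Y90.089 F970
G1 X132.690 Y50.816
G1 X76.450 Y50.816
G1 X76.450 Y90.089
G0 X140.233 Y78.983
M3 S218
G1 X130.844 Y78.823 F3274
G1 X120.123 Y78.112
G1 X108.071 Y76.851
G1 X94.687 Y75.039
G1 X79.972 Y72.677
G1 X63.926 Y69.765
G1 X46.549 Y66.303
G1 X27.840 Y62.290
G0 X58.682 Y74.876
M3 S218
G1 X110.293 Y74.876 F3274
G1 X110.293 Y48.110
G1 X58.682 Y48.110
G1 X58.682 Y74.876
M5
G0 X0.000 Y0.000

viewBox `0 0 210.702 119.857` with mm width/height → 1 unit = 1 mm. Flip: y_m = 119.857 − y_svg.

**Shape 1** — `<rect>` rectangle, stroke `#008000` → cut (S840, F970). Machine vertices: (76.450,90.089) → (132.690,90.089) → (132.690,50.816) → (76.450,50.816) → (76.450,90.089). Closed: final G1 returns to the first vertex.

**Shape 2** — `<path>` quadratic bezier, stroke `#000000` → engrave (S218, F3274). Control points (SVG): P0=(140.233,40.874), P1=(105.338,40.415), P2=(27.840,57.567); sampled at t=k/8. Machine vertices: (140.233,78.983) → (130.844,78.823) → (120.123,78.112) → (108.071,76.851) → (94.687,75.039) → (79.972,72.677) → (63.926,69.765) → (46.549,66.303) → (27.840,62.290). Open path.

**Shape 3** — `<polygon>` rectangle, stroke `#000000` → engrave (S218, F3274). Machine vertices: (58.682,74.876) → (110.293,74.876) → (110.293,48.110) → (58.682,48.110) → (58.682,74.876). Closed: final G1 returns to the first vertex.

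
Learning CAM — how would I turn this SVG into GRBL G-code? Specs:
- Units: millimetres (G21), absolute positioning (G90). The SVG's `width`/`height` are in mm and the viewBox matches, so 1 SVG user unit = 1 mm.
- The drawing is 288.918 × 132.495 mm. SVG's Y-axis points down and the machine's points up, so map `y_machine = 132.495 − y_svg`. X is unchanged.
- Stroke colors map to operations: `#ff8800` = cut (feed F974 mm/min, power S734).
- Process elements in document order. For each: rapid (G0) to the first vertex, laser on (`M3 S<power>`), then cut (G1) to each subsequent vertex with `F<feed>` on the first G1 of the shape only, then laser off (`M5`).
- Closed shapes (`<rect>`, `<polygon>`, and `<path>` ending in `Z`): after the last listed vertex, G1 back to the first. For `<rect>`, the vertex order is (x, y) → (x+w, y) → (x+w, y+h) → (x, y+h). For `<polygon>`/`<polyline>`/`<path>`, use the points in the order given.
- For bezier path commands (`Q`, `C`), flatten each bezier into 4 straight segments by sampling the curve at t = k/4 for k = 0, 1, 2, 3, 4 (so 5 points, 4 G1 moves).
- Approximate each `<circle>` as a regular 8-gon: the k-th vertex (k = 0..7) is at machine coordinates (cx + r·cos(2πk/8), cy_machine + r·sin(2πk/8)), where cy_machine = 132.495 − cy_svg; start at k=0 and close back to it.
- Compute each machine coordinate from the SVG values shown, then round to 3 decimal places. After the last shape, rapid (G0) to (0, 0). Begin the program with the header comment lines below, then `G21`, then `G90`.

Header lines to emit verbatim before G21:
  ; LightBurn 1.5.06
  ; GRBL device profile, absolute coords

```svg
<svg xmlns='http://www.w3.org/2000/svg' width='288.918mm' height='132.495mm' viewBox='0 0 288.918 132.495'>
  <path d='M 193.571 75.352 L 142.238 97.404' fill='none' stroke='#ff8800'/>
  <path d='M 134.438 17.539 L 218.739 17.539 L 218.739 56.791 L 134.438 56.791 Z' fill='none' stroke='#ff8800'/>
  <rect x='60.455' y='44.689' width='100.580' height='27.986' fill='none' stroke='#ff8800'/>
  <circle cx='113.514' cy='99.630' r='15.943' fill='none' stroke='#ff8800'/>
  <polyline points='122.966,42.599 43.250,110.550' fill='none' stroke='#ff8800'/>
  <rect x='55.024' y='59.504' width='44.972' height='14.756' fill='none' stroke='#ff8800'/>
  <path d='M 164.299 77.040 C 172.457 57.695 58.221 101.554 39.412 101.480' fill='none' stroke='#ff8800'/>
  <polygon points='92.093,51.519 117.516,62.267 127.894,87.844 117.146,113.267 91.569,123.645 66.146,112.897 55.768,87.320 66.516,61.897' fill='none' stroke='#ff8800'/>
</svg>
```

; LightBurn 1.5.06
; GRBL device profile, absolute coords
G21
G90
G0 X193.571 Y57.143
M3 S734
G1 X142.238 Y35.091 F974
M5
G0 X134.438 Y114.956
M3 S734
G1 X218.739 Y114.956 F974
G1 X218.739 Y75.704
G1 X134.438 Y75.704
G1 X134.438 Y114.956
M5
G0 X60.455 Y87.806
M3 S734
G1 X161.035 Y87.806 F974
G1 X161.035 Y59.820
G1 X60.455 Y59.820
G1 X60.455 Y87.806
M5
G0 X129.457 Y32.865
M3 S734
G1 X124.787 Y44.138 F974
G1 X113.514 Y48.808
G1 X102.241 Y44.138
G1 X97.571 Y32.865
G1 X102.241 Y21.592
G1 X113.514 Y16.922
G1 X124.787 Y21.592
G1 X129.457 Y32.865
M5
G0 X122.966 Y89.896
M3 S734
G1 X43.250 Y21.945 F974
M5
G0 X55.024 Y72.991
M3 S734
G1 X99.996 Y72.991 F974
G1 X99.996 Y58.235
G1 X55.024 Y58.235
G1 X55.024 Y72.991
M5
G0 X164.299 Y55.455
M3 S734
G1 X150.872 Y59.787 F974
G1 X111.968 Y50.462
G1 X68.008 Y37.523
G1 X39.412 Y31.015
M5
G0 X92.093 Y80.976
M3 S734
G1 X117.516 Y70.228 F974
G1 X127.894 Y44.651
G1 X117.146 Y19.228
G1 X91.569 Y8.850
G1 X66.146 Y19.598
G1 X55.768 Y45.175
G1 X66.516 Y70.598
G1 X92.093 Y80.976
M5
G0 X0.000 Y0.000

viewBox `0 0 288.918 132.495` with mm width/height → 1 unit = 1 mm. Flip: y_m = 132.495 − y_svg.

**Shape 1** — `<path>` line segment, stroke `#ff8800` → cut (S734, F974). Machine vertices: (193.571,57.143) → (142.238,35.091). Open path.

**Shape 2** — `<path>` rectangle, stroke `#ff8800` → cut (S734, F974). Machine vertices: (134.438,114.956) → (218.739,114.956) → (218.739,75.704) → (134.438,75.704) → (134.438,114.956). Closed: final G1 returns to the first vertex.

**Shape 3** — `<rect>` rectangle, stroke `#ff8800` → cut (S734, F974). Machine vertices: (60.455,87.806) → (161.035,87.806) → (161.035,59.820) → (60.455,59.820) → (60.455,87.806). Closed: final G1 returns to the first vertex.

**Shape 4** — `<circle>` circle, stroke `#ff8800` → cut (S734, F974). Machine vertices: (129.457,32.865) → (124.787,44.138) → (113.514,48.808) → (102.241,44.138) → (97.571,32.865) → (102.241,21.592) → (113.514,16.922) → (124.787,21.592) → (129.457,32.865). Closed: final G1 returns to the first vertex.

**Shape 5** — `<polyline>` line segment, stroke `#ff8800` → cut (S734, F974). Machine vertices: (122.966,89.896) → (43.250,21.945). Open path.

**Shape 6** — `<rect>` rectangle, stroke `#ff8800` → cut (S734, F974). Machine vertices: (55.024,72.991) → (99.996,72.991) → (99.996,58.235) → (55.024,58.235) → (55.024,72.991). Closed: final G1 returns to the first vertex.

**Shape 7** — `<path>` cubic bezier, stroke `#ff8800` → cut (S734, F974). Control points (SVG): P0=(164.299,77.040), P1=(172.457,57.695), P2=(58.221,101.554), P3=(39.412,101.480); sampled at t=k/4. Machine vertices: (164.299,55.455) → (150.872,59.787) → (111.968,50.462) → (68.008,37.523) → (39.412,31.015). Open path.

**Shape 8** — `<polygon>` regular polygon, stroke `#ff8800` → cut (S734, F974). Machine vertices: (92.093,80.976) → (117.516,70.228) → (127.894,44.651) → (117.146,19.228) → (91.569,8.850) → (66.146,19.598) → (55.768,45.175) → (66.516,70.598) → (92.093,80.976). Closed: final G1 returns to the first vertex.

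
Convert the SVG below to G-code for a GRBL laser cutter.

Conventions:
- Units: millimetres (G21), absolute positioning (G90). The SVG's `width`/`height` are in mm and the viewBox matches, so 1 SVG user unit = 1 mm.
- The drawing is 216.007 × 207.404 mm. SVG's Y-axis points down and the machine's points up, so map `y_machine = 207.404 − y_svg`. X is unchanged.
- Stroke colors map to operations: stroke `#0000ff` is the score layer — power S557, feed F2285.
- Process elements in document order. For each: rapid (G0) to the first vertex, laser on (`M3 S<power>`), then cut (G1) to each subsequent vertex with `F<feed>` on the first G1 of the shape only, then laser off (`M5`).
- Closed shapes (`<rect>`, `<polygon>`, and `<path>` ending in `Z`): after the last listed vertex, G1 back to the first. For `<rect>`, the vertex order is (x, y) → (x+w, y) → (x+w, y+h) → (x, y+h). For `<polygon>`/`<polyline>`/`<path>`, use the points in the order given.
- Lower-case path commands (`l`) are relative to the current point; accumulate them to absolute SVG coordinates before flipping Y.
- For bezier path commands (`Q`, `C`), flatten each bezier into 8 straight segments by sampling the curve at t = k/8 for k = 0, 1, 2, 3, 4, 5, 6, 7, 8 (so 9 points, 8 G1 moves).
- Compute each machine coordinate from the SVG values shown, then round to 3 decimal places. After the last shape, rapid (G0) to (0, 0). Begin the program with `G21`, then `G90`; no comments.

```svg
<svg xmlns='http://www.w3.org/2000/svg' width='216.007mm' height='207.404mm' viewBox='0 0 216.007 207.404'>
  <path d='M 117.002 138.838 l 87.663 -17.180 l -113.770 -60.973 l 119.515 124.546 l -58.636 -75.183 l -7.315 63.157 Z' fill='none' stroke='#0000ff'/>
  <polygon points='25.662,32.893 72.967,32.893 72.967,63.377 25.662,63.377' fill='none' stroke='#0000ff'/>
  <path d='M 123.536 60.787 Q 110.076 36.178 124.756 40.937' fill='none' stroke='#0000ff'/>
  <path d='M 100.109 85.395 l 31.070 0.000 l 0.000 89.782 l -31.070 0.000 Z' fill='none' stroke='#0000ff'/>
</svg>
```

G21
G90
G0 X117.002 Y68.566
M3 S557
G1 X204.665 Y85.746 F2285
G1 X90.895 Y146.719
G1 X210.410 Y22.173
G1 X151.774 Y97.356
G1 X144.459 Y34.199
G1 X117.002 Y68.566
M5
G0 X25.662 Y174.511
M3 S557
G1 X72.967 Y174.511 F2285
G1 X72.967 Y144.027
G1 X25.662 Y144.027
G1 X25.662 Y174.511
M5
G0 X123.536 Y146.617
M3 S557
G1 X120.611 Y152.310 F2285
G1 X118.565 Y157.086
G1 X117.398 Y160.944
G1 X117.111 Y163.884
G1 X117.703 Y165.906
G1 X119.175 Y167.011
G1 X121.526 Y167.198
G1 X124.756 Y166.467
M5
G0 X100.109 Y122.009
M3 S557
G1 X131.179 Y122.009 F2285
G1 X131.179 Y32.227
G1 X100.109 Y32.227
G1 X100.109 Y122.009
M5
G0 X0.000 Y0.000

Since the viewBox matches the mm dimensions, user units are millimetres directly. The only transform is the Y-flip y_m = 207.404 − y_svg.

Shape 1 is a closed polygon drawn with `<path>`. Its stroke #0000ff means score at S557, F2285. After flipping Y the toolpath is (117.002,68.566) → (204.665,85.746) → (90.895,146.719) → (210.410,22.173) → (151.774,97.356) → (144.459,34.199) → (117.002,68.566), returning to the start.

Shape 2 is a rectangle drawn with `<polygon>`. Its stroke #0000ff means score at S557, F2285. After flipping Y the toolpath is (25.662,174.511) → (72.967,174.511) → (72.967,144.027) → (25.662,144.027) → (25.662,174.511), returning to the start.

Shape 3 is a quadratic bezier drawn with `<path>`. Its stroke #0000ff means score at S557, F2285. After flipping Y the toolpath is (123.536,146.617) → (120.611,152.310) → (118.565,157.086) → (117.398,160.944) → (117.111,163.884) → (117.703,165.906) → (119.175,167.011) → (121.526,167.198) → (124.756,166.467).

Shape 4 is a rectangle drawn with `<path>`. Its stroke #0000ff means score at S557, F2285. After flipping Y the toolpath is (100.109,122.009) → (131.179,122.009) → (131.179,32.227) → (100.109,32.227) → (100.109,122.009), returning to the start.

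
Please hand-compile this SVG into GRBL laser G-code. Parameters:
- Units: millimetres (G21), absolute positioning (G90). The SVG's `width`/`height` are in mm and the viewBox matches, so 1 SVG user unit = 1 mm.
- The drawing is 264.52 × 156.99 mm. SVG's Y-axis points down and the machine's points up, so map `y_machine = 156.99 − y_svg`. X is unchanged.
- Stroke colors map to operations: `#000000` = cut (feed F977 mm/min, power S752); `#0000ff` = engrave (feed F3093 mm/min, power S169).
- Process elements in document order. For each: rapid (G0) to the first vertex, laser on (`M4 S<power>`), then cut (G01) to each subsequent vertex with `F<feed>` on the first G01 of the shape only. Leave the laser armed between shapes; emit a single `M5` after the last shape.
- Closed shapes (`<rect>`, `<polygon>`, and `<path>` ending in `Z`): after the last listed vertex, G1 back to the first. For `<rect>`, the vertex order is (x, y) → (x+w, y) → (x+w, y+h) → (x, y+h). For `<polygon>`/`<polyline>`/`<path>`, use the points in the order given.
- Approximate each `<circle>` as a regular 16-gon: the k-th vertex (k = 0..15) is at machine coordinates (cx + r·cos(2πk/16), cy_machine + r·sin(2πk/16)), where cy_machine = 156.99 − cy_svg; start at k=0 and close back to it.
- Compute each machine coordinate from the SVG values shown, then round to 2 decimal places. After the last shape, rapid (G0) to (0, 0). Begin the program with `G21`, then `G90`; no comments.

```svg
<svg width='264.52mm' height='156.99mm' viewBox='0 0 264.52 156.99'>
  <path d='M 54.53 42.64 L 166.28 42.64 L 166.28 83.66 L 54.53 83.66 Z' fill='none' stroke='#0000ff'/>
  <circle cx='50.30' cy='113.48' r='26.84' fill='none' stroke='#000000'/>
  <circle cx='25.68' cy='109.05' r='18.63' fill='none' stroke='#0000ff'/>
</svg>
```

G21
G90
G0 X54.53 Y114.35
M4 S169
G01 X166.28 Y114.35 F3093
G01 X166.28 Y73.33
G01 X54.53 Y73.33
G01 X54.53 Y114.35
G0 X77.14 Y43.51
M4 S752
G01 X75.10 Y53.78 F977
G01 X69.28 Y62.49
G01 X60.57 Y68.31
G01 X50.30 Y70.35
G01 X40.03 Y68.31
G01 X31.32 Y62.49
G01 X25.50 Y53.78
G01 X23.46 Y43.51
G01 X25.50 Y33.24
G01 X31.32 Y24.53
G01 X40.03 Y18.71
G01 X50.30 Y16.67
G01 X60.57 Y18.71
G01 X69.28 Y24.53
G01 X75.10 Y33.24
G01 X77.14 Y43.51
G0 X44.31 Y47.94
M4 S169
G01 X42.89 Y55.07 F3093
G01 X38.85 Y61.11
G01 X32.81 Y65.15
G01 X25.68 Y66.57
G01 X18.55 Y65.15
G01 X12.51 Y61.11
G01 X8.47 Y55.07
G01 X7.05 Y47.94
G01 X8.47 Y40.81
G01 X12.51 Y34.77
G01 X18.55 Y30.73
G01 X25.68 Y29.31
G01 X32.81 Y30.73
G01 X38.85 Y34.77
G01 X42.89 Y40.81
G01 X44.31 Y47.94
M5
G0 X0.00 Y0.00

viewBox `0 0 264.52 156.99` with mm width/height → 1 unit = 1 mm. Flip: y_m = 156.99 − y_svg.

**Shape 1** — `<path>` rectangle, stroke `#0000ff` → engrave (S169, F3093). Machine vertices: (54.53,114.35) → (166.28,114.35) → (166.28,73.33) → (54.53,73.33) → (54.53,114.35). Closed: final G1 returns to the first vertex.

**Shape 2** — `<circle>` circle, stroke `#000000` → cut (S752, F977). Machine vertices: (77.14,43.51) → (75.10,53.78) → (69.28,62.49) → (60.57,68.31) → (50.30,70.35) → (40.03,68.31) → (31.32,62.49) → (25.50,53.78) → (23.46,43.51) → (25.50,33.24) → (31.32,24.53) → (40.03,18.71) → (50.30,16.67) → (60.57,18.71) → (69.28,24.53) → (75.10,33.24) → (77.14,43.51). Closed: final G1 returns to the first vertex.

**Shape 3** — `<circle>` circle, stroke `#0000ff` → engrave (S169, F3093). Machine vertices: (44.31,47.94) → (42.89,55.07) → (38.85,61.11) → (32.81,65.15) → (25.68,66.57) → (18.55,65.15) → (12.51,61.11) → (8.47,55.07) → (7.05,47.94) → (8.47,40.81) → (12.51,34.77) → (18.55,30.73) → (25.68,29.31) → (32.81,30.73) → (38.85,34.77) → (42.89,40.81) → (44.31,47.94). Closed: final G1 returns to the first vertex.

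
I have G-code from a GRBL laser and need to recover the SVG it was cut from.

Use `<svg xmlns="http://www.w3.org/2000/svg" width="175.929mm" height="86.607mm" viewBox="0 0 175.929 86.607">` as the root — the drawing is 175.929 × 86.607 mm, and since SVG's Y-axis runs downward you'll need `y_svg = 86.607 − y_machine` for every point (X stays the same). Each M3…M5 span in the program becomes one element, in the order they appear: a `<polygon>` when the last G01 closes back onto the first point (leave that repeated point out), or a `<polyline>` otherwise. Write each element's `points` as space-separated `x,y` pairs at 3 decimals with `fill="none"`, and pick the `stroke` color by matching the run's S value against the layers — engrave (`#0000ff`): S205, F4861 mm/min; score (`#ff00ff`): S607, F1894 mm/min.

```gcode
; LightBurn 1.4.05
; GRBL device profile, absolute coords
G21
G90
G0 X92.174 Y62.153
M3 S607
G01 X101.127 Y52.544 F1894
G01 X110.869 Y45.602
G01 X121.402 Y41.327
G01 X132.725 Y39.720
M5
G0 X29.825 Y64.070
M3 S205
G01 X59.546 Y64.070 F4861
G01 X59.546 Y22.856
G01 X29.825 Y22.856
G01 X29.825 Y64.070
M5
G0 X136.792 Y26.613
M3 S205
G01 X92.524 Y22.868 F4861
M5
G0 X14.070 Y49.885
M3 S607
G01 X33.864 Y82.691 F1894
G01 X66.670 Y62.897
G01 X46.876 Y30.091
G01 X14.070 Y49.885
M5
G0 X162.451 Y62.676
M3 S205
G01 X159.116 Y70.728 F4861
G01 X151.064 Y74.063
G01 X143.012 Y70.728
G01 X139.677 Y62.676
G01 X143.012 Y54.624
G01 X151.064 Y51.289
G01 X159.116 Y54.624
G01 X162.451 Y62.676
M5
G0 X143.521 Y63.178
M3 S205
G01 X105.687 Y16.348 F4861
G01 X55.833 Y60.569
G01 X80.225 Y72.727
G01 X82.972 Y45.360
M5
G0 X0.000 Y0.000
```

y_svg = 86.607 − y_m.

[1] S607→`#ff00ff` (score); open run; points: 92.174,24.454 101.127,34.063 110.869,41.005 121.402,45.280 132.725,46.887

[2] S205→`#0000ff` (engrave); closed run; points: 29.825,22.537 59.546,22.537 59.546,63.751 29.825,63.751

[3] S205→`#0000ff` (engrave); open run; points: 136.792,59.994 92.524,63.739

[4] S607→`#ff00ff` (score); closed run; points: 14.070,36.722 33.864,3.916 66.670,23.710 46.876,56.516

[5] S205→`#0000ff` (engrave); closed run; points: 162.451,23.931 159.116,15.879 151.064,12.544 143.012,15.879 139.677,23.931 143.012,31.983 151.064,35.318 159.116,31.983

[6] S205→`#0000ff` (engrave); open run; points: 143.521,23.429 105.687,70.259 55.833,26.038 80.225,13.880 82.972,41.247

<svg xmlns="http://www.w3.org/2000/svg" width="175.929mm" height="86.607mm" viewBox="0 0 175.929 86.607">
  <polyline points="92.174,24.454 101.127,34.063 110.869,41.005 121.402,45.280 132.725,46.887" fill="none" stroke="#ff00ff"/>
  <polygon points="29.825,22.537 59.546,22.537 59.546,63.751 29.825,63.751" fill="none" stroke="#0000ff"/>
  <polyline points="136.792,59.994 92.524,63.739" fill="none" stroke="#0000ff"/>
  <polygon points="14.070,36.722 33.864,3.916 66.670,23.710 46.876,56.516" fill="none" stroke="#ff00ff"/>
  <polygon points="162.451,23.931 159.116,15.879 151.064,12.544 143.012,15.879 139.677,23.931 143.012,31.983 151.064,35.318 159.116,31.983" fill="none" stroke="#0000ff"/>
  <polyline points="143.521,23.429 105.687,70.259 55.833,26.038 80.225,13.880 82.972,41.247" fill="none" stroke="#0000ff"/>
</svg>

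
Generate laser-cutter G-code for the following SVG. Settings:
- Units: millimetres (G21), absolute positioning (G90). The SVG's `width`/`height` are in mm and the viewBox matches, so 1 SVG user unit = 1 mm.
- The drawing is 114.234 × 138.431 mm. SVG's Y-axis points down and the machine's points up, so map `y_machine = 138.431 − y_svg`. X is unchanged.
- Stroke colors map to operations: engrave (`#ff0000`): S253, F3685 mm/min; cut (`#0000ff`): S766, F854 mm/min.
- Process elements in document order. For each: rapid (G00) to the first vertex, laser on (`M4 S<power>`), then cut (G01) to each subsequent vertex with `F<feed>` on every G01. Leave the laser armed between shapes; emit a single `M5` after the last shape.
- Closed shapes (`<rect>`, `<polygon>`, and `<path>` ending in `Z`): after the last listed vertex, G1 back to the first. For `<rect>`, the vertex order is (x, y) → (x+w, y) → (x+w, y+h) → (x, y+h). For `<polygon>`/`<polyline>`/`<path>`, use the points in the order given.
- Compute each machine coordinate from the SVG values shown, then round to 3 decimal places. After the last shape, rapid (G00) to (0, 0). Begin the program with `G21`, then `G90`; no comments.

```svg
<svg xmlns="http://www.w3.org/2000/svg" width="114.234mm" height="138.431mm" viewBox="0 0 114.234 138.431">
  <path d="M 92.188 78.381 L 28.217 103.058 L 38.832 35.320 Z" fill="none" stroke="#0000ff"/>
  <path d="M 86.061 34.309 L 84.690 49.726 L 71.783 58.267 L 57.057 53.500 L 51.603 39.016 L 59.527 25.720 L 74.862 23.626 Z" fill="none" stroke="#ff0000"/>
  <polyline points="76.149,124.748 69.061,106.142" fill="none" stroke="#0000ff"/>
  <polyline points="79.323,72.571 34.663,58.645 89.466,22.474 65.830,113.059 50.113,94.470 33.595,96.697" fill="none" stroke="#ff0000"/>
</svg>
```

1 u = 1 mm; y_m = 138.431 − y.

[1] `<path>` regular polygon, #0000ff→cut S766 F854: (92.188,60.050) → (28.217,35.373) → (38.832,103.111) → (92.188,60.050) (closed)

[2] `<path>` regular polygon, #ff0000→engrave S253 F3685: (86.061,104.122) → (84.690,88.705) → (71.783,80.164) → (57.057,84.931) → (51.603,99.415) → (59.527,112.711) → (74.862,114.805) → (86.061,104.122) (closed)

[3] `<polyline>` line segment, #0000ff→cut S766 F854: (76.149,13.683) → (69.061,32.289)

[4] `<polyline>` open polyline, #ff0000→engrave S253 F3685: (79.323,65.860) → (34.663,79.786) → (89.466,115.957) → (65.830,25.372) → (50.113,43.961) → (33.595,41.734)

G21
G90
G00 X92.188 Y60.050
M4 S766
G01 X28.217 Y35.373 F854
G01 X38.832 Y103.111 F854
G01 X92.188 Y60.050 F854
G00 X86.061 Y104.122
M4 S253
G01 X84.690 Y88.705 F3685
G01 X71.783 Y80.164 F3685
G01 X57.057 Y84.931 F3685
G01 X51.603 Y99.415 F3685
G01 X59.527 Y112.711 F3685
G01 X74.862 Y114.805 F3685
G01 X86.061 Y104.122 F3685
G00 X76.149 Y13.683
M4 S766
G01 X69.061 Y32.289 F854
G00 X79.323 Y65.860
M4 S253
G01 X34.663 Y79.786 F3685
G01 X89.466 Y115.957 F3685
G01 X65.830 Y25.372 F3685
G01 X50.113 Y43.961 F3685
G01 X33.595 Y41.734 F3685
M5
G00 X0.000 Y0.000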